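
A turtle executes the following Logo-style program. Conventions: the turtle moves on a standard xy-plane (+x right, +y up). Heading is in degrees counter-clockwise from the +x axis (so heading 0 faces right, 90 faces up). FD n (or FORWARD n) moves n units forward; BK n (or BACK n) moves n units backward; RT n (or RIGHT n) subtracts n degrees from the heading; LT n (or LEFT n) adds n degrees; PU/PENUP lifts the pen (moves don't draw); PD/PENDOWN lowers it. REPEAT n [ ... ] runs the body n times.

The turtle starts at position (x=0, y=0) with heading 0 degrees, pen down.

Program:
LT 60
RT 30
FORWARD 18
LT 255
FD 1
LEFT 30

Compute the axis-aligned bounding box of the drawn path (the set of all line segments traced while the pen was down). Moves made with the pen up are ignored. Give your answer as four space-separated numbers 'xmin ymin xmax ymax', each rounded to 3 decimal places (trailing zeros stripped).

Executing turtle program step by step:
Start: pos=(0,0), heading=0, pen down
LT 60: heading 0 -> 60
RT 30: heading 60 -> 30
FD 18: (0,0) -> (15.588,9) [heading=30, draw]
LT 255: heading 30 -> 285
FD 1: (15.588,9) -> (15.847,8.034) [heading=285, draw]
LT 30: heading 285 -> 315
Final: pos=(15.847,8.034), heading=315, 2 segment(s) drawn

Segment endpoints: x in {0, 15.588, 15.847}, y in {0, 8.034, 9}
xmin=0, ymin=0, xmax=15.847, ymax=9

Answer: 0 0 15.847 9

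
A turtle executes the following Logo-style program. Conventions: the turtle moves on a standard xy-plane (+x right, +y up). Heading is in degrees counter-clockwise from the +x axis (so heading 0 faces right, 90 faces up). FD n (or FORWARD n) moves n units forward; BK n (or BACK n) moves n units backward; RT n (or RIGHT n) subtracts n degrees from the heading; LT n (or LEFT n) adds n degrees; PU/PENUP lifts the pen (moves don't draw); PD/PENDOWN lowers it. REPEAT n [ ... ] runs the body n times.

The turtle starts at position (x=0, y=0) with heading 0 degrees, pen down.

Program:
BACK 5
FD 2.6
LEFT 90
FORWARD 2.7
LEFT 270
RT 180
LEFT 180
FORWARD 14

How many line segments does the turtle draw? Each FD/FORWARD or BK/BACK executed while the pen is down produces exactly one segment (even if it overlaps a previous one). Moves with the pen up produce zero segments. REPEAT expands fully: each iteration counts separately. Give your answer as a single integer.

Answer: 4

Derivation:
Executing turtle program step by step:
Start: pos=(0,0), heading=0, pen down
BK 5: (0,0) -> (-5,0) [heading=0, draw]
FD 2.6: (-5,0) -> (-2.4,0) [heading=0, draw]
LT 90: heading 0 -> 90
FD 2.7: (-2.4,0) -> (-2.4,2.7) [heading=90, draw]
LT 270: heading 90 -> 0
RT 180: heading 0 -> 180
LT 180: heading 180 -> 0
FD 14: (-2.4,2.7) -> (11.6,2.7) [heading=0, draw]
Final: pos=(11.6,2.7), heading=0, 4 segment(s) drawn
Segments drawn: 4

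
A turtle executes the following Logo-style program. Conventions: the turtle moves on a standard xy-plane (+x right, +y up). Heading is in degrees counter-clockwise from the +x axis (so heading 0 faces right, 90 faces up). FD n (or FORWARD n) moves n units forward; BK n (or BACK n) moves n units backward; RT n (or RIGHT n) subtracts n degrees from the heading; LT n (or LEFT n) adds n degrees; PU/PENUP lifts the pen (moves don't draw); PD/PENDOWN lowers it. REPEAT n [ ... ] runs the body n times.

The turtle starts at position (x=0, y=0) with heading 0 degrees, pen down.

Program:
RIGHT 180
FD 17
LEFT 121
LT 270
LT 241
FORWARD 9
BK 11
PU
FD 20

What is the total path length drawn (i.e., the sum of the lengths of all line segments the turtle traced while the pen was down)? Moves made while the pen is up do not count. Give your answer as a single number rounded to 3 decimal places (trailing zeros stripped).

Answer: 37

Derivation:
Executing turtle program step by step:
Start: pos=(0,0), heading=0, pen down
RT 180: heading 0 -> 180
FD 17: (0,0) -> (-17,0) [heading=180, draw]
LT 121: heading 180 -> 301
LT 270: heading 301 -> 211
LT 241: heading 211 -> 92
FD 9: (-17,0) -> (-17.314,8.995) [heading=92, draw]
BK 11: (-17.314,8.995) -> (-16.93,-1.999) [heading=92, draw]
PU: pen up
FD 20: (-16.93,-1.999) -> (-17.628,17.989) [heading=92, move]
Final: pos=(-17.628,17.989), heading=92, 3 segment(s) drawn

Segment lengths:
  seg 1: (0,0) -> (-17,0), length = 17
  seg 2: (-17,0) -> (-17.314,8.995), length = 9
  seg 3: (-17.314,8.995) -> (-16.93,-1.999), length = 11
Total = 37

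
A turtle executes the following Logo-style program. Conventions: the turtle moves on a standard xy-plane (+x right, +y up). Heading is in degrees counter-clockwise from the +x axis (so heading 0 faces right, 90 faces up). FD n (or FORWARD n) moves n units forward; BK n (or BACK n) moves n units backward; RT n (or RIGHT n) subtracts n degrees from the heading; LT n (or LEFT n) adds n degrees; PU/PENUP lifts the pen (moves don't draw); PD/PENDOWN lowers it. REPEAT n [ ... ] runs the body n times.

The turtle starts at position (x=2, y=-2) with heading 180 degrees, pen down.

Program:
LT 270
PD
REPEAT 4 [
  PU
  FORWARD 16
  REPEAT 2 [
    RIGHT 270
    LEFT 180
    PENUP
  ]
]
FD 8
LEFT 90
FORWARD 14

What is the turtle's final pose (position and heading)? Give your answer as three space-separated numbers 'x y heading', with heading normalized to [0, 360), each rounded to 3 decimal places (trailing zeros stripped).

Executing turtle program step by step:
Start: pos=(2,-2), heading=180, pen down
LT 270: heading 180 -> 90
PD: pen down
REPEAT 4 [
  -- iteration 1/4 --
  PU: pen up
  FD 16: (2,-2) -> (2,14) [heading=90, move]
  REPEAT 2 [
    -- iteration 1/2 --
    RT 270: heading 90 -> 180
    LT 180: heading 180 -> 0
    PU: pen up
    -- iteration 2/2 --
    RT 270: heading 0 -> 90
    LT 180: heading 90 -> 270
    PU: pen up
  ]
  -- iteration 2/4 --
  PU: pen up
  FD 16: (2,14) -> (2,-2) [heading=270, move]
  REPEAT 2 [
    -- iteration 1/2 --
    RT 270: heading 270 -> 0
    LT 180: heading 0 -> 180
    PU: pen up
    -- iteration 2/2 --
    RT 270: heading 180 -> 270
    LT 180: heading 270 -> 90
    PU: pen up
  ]
  -- iteration 3/4 --
  PU: pen up
  FD 16: (2,-2) -> (2,14) [heading=90, move]
  REPEAT 2 [
    -- iteration 1/2 --
    RT 270: heading 90 -> 180
    LT 180: heading 180 -> 0
    PU: pen up
    -- iteration 2/2 --
    RT 270: heading 0 -> 90
    LT 180: heading 90 -> 270
    PU: pen up
  ]
  -- iteration 4/4 --
  PU: pen up
  FD 16: (2,14) -> (2,-2) [heading=270, move]
  REPEAT 2 [
    -- iteration 1/2 --
    RT 270: heading 270 -> 0
    LT 180: heading 0 -> 180
    PU: pen up
    -- iteration 2/2 --
    RT 270: heading 180 -> 270
    LT 180: heading 270 -> 90
    PU: pen up
  ]
]
FD 8: (2,-2) -> (2,6) [heading=90, move]
LT 90: heading 90 -> 180
FD 14: (2,6) -> (-12,6) [heading=180, move]
Final: pos=(-12,6), heading=180, 0 segment(s) drawn

Answer: -12 6 180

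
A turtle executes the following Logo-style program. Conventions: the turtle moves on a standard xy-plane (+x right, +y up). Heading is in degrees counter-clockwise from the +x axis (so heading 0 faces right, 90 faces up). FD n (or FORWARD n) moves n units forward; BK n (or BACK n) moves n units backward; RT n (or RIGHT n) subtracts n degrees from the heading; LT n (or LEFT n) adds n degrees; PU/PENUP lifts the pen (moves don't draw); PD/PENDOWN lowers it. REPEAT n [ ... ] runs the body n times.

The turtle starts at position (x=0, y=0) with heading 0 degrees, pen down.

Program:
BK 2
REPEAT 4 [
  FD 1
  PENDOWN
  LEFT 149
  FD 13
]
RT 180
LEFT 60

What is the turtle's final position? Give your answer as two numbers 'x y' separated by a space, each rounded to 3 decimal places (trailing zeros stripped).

Executing turtle program step by step:
Start: pos=(0,0), heading=0, pen down
BK 2: (0,0) -> (-2,0) [heading=0, draw]
REPEAT 4 [
  -- iteration 1/4 --
  FD 1: (-2,0) -> (-1,0) [heading=0, draw]
  PD: pen down
  LT 149: heading 0 -> 149
  FD 13: (-1,0) -> (-12.143,6.695) [heading=149, draw]
  -- iteration 2/4 --
  FD 1: (-12.143,6.695) -> (-13,7.211) [heading=149, draw]
  PD: pen down
  LT 149: heading 149 -> 298
  FD 13: (-13,7.211) -> (-6.897,-4.268) [heading=298, draw]
  -- iteration 3/4 --
  FD 1: (-6.897,-4.268) -> (-6.428,-5.151) [heading=298, draw]
  PD: pen down
  LT 149: heading 298 -> 87
  FD 13: (-6.428,-5.151) -> (-5.747,7.831) [heading=87, draw]
  -- iteration 4/4 --
  FD 1: (-5.747,7.831) -> (-5.695,8.83) [heading=87, draw]
  PD: pen down
  LT 149: heading 87 -> 236
  FD 13: (-5.695,8.83) -> (-12.965,-1.947) [heading=236, draw]
]
RT 180: heading 236 -> 56
LT 60: heading 56 -> 116
Final: pos=(-12.965,-1.947), heading=116, 9 segment(s) drawn

Answer: -12.965 -1.947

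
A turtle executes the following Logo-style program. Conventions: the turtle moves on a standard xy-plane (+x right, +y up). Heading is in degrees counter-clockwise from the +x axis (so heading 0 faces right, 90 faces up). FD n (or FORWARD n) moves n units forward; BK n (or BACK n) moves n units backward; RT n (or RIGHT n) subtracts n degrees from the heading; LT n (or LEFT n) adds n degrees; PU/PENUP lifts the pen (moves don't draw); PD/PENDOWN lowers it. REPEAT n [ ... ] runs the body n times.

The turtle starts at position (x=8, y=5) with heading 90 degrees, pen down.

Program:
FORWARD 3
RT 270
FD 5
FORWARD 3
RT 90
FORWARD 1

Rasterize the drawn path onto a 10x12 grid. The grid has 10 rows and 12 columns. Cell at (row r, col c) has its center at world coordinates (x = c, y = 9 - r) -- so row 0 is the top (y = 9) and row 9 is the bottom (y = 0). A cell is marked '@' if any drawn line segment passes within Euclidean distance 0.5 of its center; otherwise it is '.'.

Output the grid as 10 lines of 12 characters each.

Answer: @...........
@@@@@@@@@...
........@...
........@...
........@...
............
............
............
............
............

Derivation:
Segment 0: (8,5) -> (8,8)
Segment 1: (8,8) -> (3,8)
Segment 2: (3,8) -> (0,8)
Segment 3: (0,8) -> (-0,9)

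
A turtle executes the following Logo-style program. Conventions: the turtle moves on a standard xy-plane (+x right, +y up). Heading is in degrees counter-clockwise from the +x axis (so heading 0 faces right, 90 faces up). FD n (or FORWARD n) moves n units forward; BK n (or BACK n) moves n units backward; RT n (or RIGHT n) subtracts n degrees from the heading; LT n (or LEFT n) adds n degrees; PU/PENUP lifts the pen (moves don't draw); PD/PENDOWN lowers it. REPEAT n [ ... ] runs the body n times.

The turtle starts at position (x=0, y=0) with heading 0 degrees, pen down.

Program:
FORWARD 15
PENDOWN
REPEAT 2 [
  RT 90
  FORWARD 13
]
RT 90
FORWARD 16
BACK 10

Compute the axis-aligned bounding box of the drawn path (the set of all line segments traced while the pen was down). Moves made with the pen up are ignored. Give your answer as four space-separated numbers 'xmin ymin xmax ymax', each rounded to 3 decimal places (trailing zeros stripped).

Answer: 0 -13 15 3

Derivation:
Executing turtle program step by step:
Start: pos=(0,0), heading=0, pen down
FD 15: (0,0) -> (15,0) [heading=0, draw]
PD: pen down
REPEAT 2 [
  -- iteration 1/2 --
  RT 90: heading 0 -> 270
  FD 13: (15,0) -> (15,-13) [heading=270, draw]
  -- iteration 2/2 --
  RT 90: heading 270 -> 180
  FD 13: (15,-13) -> (2,-13) [heading=180, draw]
]
RT 90: heading 180 -> 90
FD 16: (2,-13) -> (2,3) [heading=90, draw]
BK 10: (2,3) -> (2,-7) [heading=90, draw]
Final: pos=(2,-7), heading=90, 5 segment(s) drawn

Segment endpoints: x in {0, 2, 2, 2, 15}, y in {-13, -13, -7, 0, 3}
xmin=0, ymin=-13, xmax=15, ymax=3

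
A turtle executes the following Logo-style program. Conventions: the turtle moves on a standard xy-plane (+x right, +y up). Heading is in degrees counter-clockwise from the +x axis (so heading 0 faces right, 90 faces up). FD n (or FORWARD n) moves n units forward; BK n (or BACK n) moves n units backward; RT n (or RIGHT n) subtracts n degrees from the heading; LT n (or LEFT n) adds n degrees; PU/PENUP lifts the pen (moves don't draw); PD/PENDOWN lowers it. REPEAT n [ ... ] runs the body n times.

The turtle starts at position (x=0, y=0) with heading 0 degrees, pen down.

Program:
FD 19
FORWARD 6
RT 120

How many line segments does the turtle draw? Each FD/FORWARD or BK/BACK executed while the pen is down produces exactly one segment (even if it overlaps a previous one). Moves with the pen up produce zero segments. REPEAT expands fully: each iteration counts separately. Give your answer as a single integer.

Executing turtle program step by step:
Start: pos=(0,0), heading=0, pen down
FD 19: (0,0) -> (19,0) [heading=0, draw]
FD 6: (19,0) -> (25,0) [heading=0, draw]
RT 120: heading 0 -> 240
Final: pos=(25,0), heading=240, 2 segment(s) drawn
Segments drawn: 2

Answer: 2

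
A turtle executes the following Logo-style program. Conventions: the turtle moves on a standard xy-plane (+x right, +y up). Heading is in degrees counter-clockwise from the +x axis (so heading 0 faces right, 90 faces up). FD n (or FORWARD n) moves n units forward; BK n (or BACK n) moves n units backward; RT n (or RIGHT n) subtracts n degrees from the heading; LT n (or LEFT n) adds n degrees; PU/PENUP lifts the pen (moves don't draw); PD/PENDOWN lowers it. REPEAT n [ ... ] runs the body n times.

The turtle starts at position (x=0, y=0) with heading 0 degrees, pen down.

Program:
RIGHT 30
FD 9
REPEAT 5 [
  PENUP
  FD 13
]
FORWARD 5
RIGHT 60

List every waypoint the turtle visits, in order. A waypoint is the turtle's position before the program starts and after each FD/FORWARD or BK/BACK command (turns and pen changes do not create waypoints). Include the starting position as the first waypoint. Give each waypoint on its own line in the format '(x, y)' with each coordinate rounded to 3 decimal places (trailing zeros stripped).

Executing turtle program step by step:
Start: pos=(0,0), heading=0, pen down
RT 30: heading 0 -> 330
FD 9: (0,0) -> (7.794,-4.5) [heading=330, draw]
REPEAT 5 [
  -- iteration 1/5 --
  PU: pen up
  FD 13: (7.794,-4.5) -> (19.053,-11) [heading=330, move]
  -- iteration 2/5 --
  PU: pen up
  FD 13: (19.053,-11) -> (30.311,-17.5) [heading=330, move]
  -- iteration 3/5 --
  PU: pen up
  FD 13: (30.311,-17.5) -> (41.569,-24) [heading=330, move]
  -- iteration 4/5 --
  PU: pen up
  FD 13: (41.569,-24) -> (52.828,-30.5) [heading=330, move]
  -- iteration 5/5 --
  PU: pen up
  FD 13: (52.828,-30.5) -> (64.086,-37) [heading=330, move]
]
FD 5: (64.086,-37) -> (68.416,-39.5) [heading=330, move]
RT 60: heading 330 -> 270
Final: pos=(68.416,-39.5), heading=270, 1 segment(s) drawn
Waypoints (8 total):
(0, 0)
(7.794, -4.5)
(19.053, -11)
(30.311, -17.5)
(41.569, -24)
(52.828, -30.5)
(64.086, -37)
(68.416, -39.5)

Answer: (0, 0)
(7.794, -4.5)
(19.053, -11)
(30.311, -17.5)
(41.569, -24)
(52.828, -30.5)
(64.086, -37)
(68.416, -39.5)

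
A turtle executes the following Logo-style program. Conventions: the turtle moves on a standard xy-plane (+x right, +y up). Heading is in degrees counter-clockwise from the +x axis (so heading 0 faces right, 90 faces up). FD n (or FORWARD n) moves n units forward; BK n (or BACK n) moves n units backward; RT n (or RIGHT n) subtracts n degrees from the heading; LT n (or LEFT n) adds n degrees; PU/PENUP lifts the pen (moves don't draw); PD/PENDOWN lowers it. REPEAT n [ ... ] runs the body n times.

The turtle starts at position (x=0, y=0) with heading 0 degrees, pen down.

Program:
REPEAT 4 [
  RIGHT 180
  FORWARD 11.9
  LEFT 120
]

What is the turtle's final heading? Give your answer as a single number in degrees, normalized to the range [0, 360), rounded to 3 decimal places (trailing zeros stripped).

Executing turtle program step by step:
Start: pos=(0,0), heading=0, pen down
REPEAT 4 [
  -- iteration 1/4 --
  RT 180: heading 0 -> 180
  FD 11.9: (0,0) -> (-11.9,0) [heading=180, draw]
  LT 120: heading 180 -> 300
  -- iteration 2/4 --
  RT 180: heading 300 -> 120
  FD 11.9: (-11.9,0) -> (-17.85,10.306) [heading=120, draw]
  LT 120: heading 120 -> 240
  -- iteration 3/4 --
  RT 180: heading 240 -> 60
  FD 11.9: (-17.85,10.306) -> (-11.9,20.611) [heading=60, draw]
  LT 120: heading 60 -> 180
  -- iteration 4/4 --
  RT 180: heading 180 -> 0
  FD 11.9: (-11.9,20.611) -> (0,20.611) [heading=0, draw]
  LT 120: heading 0 -> 120
]
Final: pos=(0,20.611), heading=120, 4 segment(s) drawn

Answer: 120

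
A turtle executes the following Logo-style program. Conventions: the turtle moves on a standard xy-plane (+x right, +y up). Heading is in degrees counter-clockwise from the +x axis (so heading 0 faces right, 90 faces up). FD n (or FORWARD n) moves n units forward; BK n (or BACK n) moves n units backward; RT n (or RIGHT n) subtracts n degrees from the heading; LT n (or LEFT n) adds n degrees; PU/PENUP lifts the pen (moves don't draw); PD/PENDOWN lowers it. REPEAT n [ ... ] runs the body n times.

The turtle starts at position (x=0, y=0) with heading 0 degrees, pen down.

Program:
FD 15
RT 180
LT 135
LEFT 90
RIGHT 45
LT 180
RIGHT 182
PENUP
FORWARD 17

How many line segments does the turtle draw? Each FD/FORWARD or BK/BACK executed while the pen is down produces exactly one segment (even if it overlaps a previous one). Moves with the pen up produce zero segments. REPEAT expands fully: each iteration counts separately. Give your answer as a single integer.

Answer: 1

Derivation:
Executing turtle program step by step:
Start: pos=(0,0), heading=0, pen down
FD 15: (0,0) -> (15,0) [heading=0, draw]
RT 180: heading 0 -> 180
LT 135: heading 180 -> 315
LT 90: heading 315 -> 45
RT 45: heading 45 -> 0
LT 180: heading 0 -> 180
RT 182: heading 180 -> 358
PU: pen up
FD 17: (15,0) -> (31.99,-0.593) [heading=358, move]
Final: pos=(31.99,-0.593), heading=358, 1 segment(s) drawn
Segments drawn: 1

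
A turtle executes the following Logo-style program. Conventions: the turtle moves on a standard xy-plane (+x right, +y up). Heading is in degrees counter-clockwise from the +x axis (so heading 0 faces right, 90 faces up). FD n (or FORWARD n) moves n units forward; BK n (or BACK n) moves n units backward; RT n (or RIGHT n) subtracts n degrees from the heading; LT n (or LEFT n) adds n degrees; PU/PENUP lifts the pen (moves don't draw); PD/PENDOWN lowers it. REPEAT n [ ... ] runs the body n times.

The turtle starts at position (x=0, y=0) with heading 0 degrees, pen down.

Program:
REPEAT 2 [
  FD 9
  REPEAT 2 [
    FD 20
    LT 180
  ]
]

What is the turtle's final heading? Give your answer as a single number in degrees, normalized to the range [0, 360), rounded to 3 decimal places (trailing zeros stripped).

Answer: 0

Derivation:
Executing turtle program step by step:
Start: pos=(0,0), heading=0, pen down
REPEAT 2 [
  -- iteration 1/2 --
  FD 9: (0,0) -> (9,0) [heading=0, draw]
  REPEAT 2 [
    -- iteration 1/2 --
    FD 20: (9,0) -> (29,0) [heading=0, draw]
    LT 180: heading 0 -> 180
    -- iteration 2/2 --
    FD 20: (29,0) -> (9,0) [heading=180, draw]
    LT 180: heading 180 -> 0
  ]
  -- iteration 2/2 --
  FD 9: (9,0) -> (18,0) [heading=0, draw]
  REPEAT 2 [
    -- iteration 1/2 --
    FD 20: (18,0) -> (38,0) [heading=0, draw]
    LT 180: heading 0 -> 180
    -- iteration 2/2 --
    FD 20: (38,0) -> (18,0) [heading=180, draw]
    LT 180: heading 180 -> 0
  ]
]
Final: pos=(18,0), heading=0, 6 segment(s) drawn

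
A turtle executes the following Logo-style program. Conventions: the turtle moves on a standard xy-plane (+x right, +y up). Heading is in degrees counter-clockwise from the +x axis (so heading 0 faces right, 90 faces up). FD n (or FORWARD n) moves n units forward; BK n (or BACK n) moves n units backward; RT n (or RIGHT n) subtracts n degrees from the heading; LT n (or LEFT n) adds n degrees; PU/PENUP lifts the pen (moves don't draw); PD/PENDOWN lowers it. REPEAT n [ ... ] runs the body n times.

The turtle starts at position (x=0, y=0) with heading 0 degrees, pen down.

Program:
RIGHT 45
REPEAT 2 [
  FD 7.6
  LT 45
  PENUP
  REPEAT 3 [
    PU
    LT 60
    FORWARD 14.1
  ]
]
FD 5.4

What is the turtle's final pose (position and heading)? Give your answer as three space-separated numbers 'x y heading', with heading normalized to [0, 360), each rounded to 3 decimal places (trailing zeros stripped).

Answer: 14.731 15.568 45

Derivation:
Executing turtle program step by step:
Start: pos=(0,0), heading=0, pen down
RT 45: heading 0 -> 315
REPEAT 2 [
  -- iteration 1/2 --
  FD 7.6: (0,0) -> (5.374,-5.374) [heading=315, draw]
  LT 45: heading 315 -> 0
  PU: pen up
  REPEAT 3 [
    -- iteration 1/3 --
    PU: pen up
    LT 60: heading 0 -> 60
    FD 14.1: (5.374,-5.374) -> (12.424,6.837) [heading=60, move]
    -- iteration 2/3 --
    PU: pen up
    LT 60: heading 60 -> 120
    FD 14.1: (12.424,6.837) -> (5.374,19.048) [heading=120, move]
    -- iteration 3/3 --
    PU: pen up
    LT 60: heading 120 -> 180
    FD 14.1: (5.374,19.048) -> (-8.726,19.048) [heading=180, move]
  ]
  -- iteration 2/2 --
  FD 7.6: (-8.726,19.048) -> (-16.326,19.048) [heading=180, move]
  LT 45: heading 180 -> 225
  PU: pen up
  REPEAT 3 [
    -- iteration 1/3 --
    PU: pen up
    LT 60: heading 225 -> 285
    FD 14.1: (-16.326,19.048) -> (-12.677,5.428) [heading=285, move]
    -- iteration 2/3 --
    PU: pen up
    LT 60: heading 285 -> 345
    FD 14.1: (-12.677,5.428) -> (0.943,1.779) [heading=345, move]
    -- iteration 3/3 --
    PU: pen up
    LT 60: heading 345 -> 45
    FD 14.1: (0.943,1.779) -> (10.913,11.749) [heading=45, move]
  ]
]
FD 5.4: (10.913,11.749) -> (14.731,15.568) [heading=45, move]
Final: pos=(14.731,15.568), heading=45, 1 segment(s) drawn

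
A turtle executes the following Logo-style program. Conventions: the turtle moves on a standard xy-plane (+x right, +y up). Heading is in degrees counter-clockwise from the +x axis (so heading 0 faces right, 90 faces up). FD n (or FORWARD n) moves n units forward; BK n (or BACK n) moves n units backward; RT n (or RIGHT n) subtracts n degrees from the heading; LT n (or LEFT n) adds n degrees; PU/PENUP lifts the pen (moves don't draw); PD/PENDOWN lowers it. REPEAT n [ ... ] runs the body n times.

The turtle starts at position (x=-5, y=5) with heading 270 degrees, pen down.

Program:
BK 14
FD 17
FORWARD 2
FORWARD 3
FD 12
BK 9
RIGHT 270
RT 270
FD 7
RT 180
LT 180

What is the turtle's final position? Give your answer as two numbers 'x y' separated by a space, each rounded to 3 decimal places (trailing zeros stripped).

Answer: -5 1

Derivation:
Executing turtle program step by step:
Start: pos=(-5,5), heading=270, pen down
BK 14: (-5,5) -> (-5,19) [heading=270, draw]
FD 17: (-5,19) -> (-5,2) [heading=270, draw]
FD 2: (-5,2) -> (-5,0) [heading=270, draw]
FD 3: (-5,0) -> (-5,-3) [heading=270, draw]
FD 12: (-5,-3) -> (-5,-15) [heading=270, draw]
BK 9: (-5,-15) -> (-5,-6) [heading=270, draw]
RT 270: heading 270 -> 0
RT 270: heading 0 -> 90
FD 7: (-5,-6) -> (-5,1) [heading=90, draw]
RT 180: heading 90 -> 270
LT 180: heading 270 -> 90
Final: pos=(-5,1), heading=90, 7 segment(s) drawn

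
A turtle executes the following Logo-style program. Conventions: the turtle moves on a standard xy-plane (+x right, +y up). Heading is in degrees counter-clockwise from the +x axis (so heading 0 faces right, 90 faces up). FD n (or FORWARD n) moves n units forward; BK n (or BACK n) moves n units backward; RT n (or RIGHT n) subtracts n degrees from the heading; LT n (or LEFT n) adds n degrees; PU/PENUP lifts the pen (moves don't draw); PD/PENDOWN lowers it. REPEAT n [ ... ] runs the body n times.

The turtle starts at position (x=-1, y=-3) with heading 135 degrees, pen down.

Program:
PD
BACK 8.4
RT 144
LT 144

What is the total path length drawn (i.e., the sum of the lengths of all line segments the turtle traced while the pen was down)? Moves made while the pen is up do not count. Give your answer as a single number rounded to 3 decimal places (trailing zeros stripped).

Executing turtle program step by step:
Start: pos=(-1,-3), heading=135, pen down
PD: pen down
BK 8.4: (-1,-3) -> (4.94,-8.94) [heading=135, draw]
RT 144: heading 135 -> 351
LT 144: heading 351 -> 135
Final: pos=(4.94,-8.94), heading=135, 1 segment(s) drawn

Segment lengths:
  seg 1: (-1,-3) -> (4.94,-8.94), length = 8.4
Total = 8.4

Answer: 8.4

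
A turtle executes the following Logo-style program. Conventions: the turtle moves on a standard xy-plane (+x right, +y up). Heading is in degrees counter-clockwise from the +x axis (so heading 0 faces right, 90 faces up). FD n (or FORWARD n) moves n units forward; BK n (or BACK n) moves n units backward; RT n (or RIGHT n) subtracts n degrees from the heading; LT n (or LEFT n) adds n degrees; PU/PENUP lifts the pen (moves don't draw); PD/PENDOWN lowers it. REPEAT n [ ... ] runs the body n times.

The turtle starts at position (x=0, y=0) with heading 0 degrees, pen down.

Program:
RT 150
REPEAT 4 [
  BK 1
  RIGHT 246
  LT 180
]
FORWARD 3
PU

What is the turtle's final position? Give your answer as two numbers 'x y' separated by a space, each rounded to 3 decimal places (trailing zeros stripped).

Answer: 2.252 -3.701

Derivation:
Executing turtle program step by step:
Start: pos=(0,0), heading=0, pen down
RT 150: heading 0 -> 210
REPEAT 4 [
  -- iteration 1/4 --
  BK 1: (0,0) -> (0.866,0.5) [heading=210, draw]
  RT 246: heading 210 -> 324
  LT 180: heading 324 -> 144
  -- iteration 2/4 --
  BK 1: (0.866,0.5) -> (1.675,-0.088) [heading=144, draw]
  RT 246: heading 144 -> 258
  LT 180: heading 258 -> 78
  -- iteration 3/4 --
  BK 1: (1.675,-0.088) -> (1.467,-1.066) [heading=78, draw]
  RT 246: heading 78 -> 192
  LT 180: heading 192 -> 12
  -- iteration 4/4 --
  BK 1: (1.467,-1.066) -> (0.489,-1.274) [heading=12, draw]
  RT 246: heading 12 -> 126
  LT 180: heading 126 -> 306
]
FD 3: (0.489,-1.274) -> (2.252,-3.701) [heading=306, draw]
PU: pen up
Final: pos=(2.252,-3.701), heading=306, 5 segment(s) drawn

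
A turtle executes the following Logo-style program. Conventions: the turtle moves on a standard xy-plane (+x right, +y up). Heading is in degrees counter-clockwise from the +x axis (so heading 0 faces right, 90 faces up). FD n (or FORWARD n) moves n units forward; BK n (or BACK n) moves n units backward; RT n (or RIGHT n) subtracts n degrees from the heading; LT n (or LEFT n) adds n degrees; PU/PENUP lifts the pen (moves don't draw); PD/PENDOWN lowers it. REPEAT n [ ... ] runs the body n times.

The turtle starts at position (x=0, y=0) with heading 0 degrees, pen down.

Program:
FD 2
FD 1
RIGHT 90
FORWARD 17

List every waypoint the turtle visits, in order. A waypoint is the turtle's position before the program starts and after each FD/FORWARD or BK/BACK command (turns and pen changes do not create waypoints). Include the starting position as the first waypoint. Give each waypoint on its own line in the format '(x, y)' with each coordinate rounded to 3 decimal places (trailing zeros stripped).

Answer: (0, 0)
(2, 0)
(3, 0)
(3, -17)

Derivation:
Executing turtle program step by step:
Start: pos=(0,0), heading=0, pen down
FD 2: (0,0) -> (2,0) [heading=0, draw]
FD 1: (2,0) -> (3,0) [heading=0, draw]
RT 90: heading 0 -> 270
FD 17: (3,0) -> (3,-17) [heading=270, draw]
Final: pos=(3,-17), heading=270, 3 segment(s) drawn
Waypoints (4 total):
(0, 0)
(2, 0)
(3, 0)
(3, -17)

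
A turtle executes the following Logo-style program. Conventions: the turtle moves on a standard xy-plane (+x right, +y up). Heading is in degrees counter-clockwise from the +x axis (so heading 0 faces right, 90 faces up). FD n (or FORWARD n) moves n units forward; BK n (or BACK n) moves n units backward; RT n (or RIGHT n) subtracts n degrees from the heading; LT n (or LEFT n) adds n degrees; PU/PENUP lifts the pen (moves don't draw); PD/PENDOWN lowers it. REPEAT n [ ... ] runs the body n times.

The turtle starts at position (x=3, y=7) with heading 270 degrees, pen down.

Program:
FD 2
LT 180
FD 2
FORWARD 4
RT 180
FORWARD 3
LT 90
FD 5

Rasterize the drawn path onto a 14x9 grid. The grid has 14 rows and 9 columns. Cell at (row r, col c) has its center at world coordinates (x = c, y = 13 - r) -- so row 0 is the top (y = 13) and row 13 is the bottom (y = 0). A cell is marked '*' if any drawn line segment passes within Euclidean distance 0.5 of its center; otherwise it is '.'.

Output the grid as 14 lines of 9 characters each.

Segment 0: (3,7) -> (3,5)
Segment 1: (3,5) -> (3,7)
Segment 2: (3,7) -> (3,11)
Segment 3: (3,11) -> (3,8)
Segment 4: (3,8) -> (8,8)

Answer: .........
.........
...*.....
...*.....
...*.....
...******
...*.....
...*.....
...*.....
.........
.........
.........
.........
.........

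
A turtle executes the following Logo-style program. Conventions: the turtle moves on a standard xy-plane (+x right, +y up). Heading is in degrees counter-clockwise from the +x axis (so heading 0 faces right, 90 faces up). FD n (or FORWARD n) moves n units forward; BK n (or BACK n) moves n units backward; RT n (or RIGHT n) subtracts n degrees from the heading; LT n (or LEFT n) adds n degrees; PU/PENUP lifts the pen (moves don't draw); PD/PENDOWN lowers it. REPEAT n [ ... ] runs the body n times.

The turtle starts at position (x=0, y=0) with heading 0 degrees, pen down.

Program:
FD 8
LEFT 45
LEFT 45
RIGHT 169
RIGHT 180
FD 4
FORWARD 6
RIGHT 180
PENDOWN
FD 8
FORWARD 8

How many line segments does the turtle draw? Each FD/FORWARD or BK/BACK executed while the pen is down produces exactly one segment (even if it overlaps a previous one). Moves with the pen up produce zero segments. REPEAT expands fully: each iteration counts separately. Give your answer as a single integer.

Answer: 5

Derivation:
Executing turtle program step by step:
Start: pos=(0,0), heading=0, pen down
FD 8: (0,0) -> (8,0) [heading=0, draw]
LT 45: heading 0 -> 45
LT 45: heading 45 -> 90
RT 169: heading 90 -> 281
RT 180: heading 281 -> 101
FD 4: (8,0) -> (7.237,3.927) [heading=101, draw]
FD 6: (7.237,3.927) -> (6.092,9.816) [heading=101, draw]
RT 180: heading 101 -> 281
PD: pen down
FD 8: (6.092,9.816) -> (7.618,1.963) [heading=281, draw]
FD 8: (7.618,1.963) -> (9.145,-5.89) [heading=281, draw]
Final: pos=(9.145,-5.89), heading=281, 5 segment(s) drawn
Segments drawn: 5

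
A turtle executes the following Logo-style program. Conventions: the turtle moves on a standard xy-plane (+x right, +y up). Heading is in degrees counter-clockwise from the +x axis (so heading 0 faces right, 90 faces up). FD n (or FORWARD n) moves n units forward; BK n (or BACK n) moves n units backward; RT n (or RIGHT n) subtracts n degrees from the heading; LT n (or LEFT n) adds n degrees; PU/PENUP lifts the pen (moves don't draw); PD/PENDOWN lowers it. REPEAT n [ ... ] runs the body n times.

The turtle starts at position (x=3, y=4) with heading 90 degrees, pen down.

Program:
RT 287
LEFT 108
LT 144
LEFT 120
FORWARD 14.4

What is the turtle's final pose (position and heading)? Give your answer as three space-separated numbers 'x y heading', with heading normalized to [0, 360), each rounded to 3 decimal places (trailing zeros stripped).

Executing turtle program step by step:
Start: pos=(3,4), heading=90, pen down
RT 287: heading 90 -> 163
LT 108: heading 163 -> 271
LT 144: heading 271 -> 55
LT 120: heading 55 -> 175
FD 14.4: (3,4) -> (-11.345,5.255) [heading=175, draw]
Final: pos=(-11.345,5.255), heading=175, 1 segment(s) drawn

Answer: -11.345 5.255 175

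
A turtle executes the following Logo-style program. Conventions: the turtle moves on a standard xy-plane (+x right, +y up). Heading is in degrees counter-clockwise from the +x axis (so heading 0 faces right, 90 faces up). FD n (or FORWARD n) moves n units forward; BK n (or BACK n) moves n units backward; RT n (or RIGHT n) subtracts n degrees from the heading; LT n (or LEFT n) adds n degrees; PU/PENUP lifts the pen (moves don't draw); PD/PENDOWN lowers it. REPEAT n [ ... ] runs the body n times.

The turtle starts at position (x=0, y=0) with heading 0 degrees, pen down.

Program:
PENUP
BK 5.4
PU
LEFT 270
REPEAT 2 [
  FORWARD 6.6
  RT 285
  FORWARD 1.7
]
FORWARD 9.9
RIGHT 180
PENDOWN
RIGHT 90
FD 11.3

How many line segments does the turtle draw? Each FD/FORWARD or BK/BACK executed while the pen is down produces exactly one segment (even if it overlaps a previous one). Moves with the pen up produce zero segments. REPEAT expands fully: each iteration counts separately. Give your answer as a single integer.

Answer: 1

Derivation:
Executing turtle program step by step:
Start: pos=(0,0), heading=0, pen down
PU: pen up
BK 5.4: (0,0) -> (-5.4,0) [heading=0, move]
PU: pen up
LT 270: heading 0 -> 270
REPEAT 2 [
  -- iteration 1/2 --
  FD 6.6: (-5.4,0) -> (-5.4,-6.6) [heading=270, move]
  RT 285: heading 270 -> 345
  FD 1.7: (-5.4,-6.6) -> (-3.758,-7.04) [heading=345, move]
  -- iteration 2/2 --
  FD 6.6: (-3.758,-7.04) -> (2.617,-8.748) [heading=345, move]
  RT 285: heading 345 -> 60
  FD 1.7: (2.617,-8.748) -> (3.467,-7.276) [heading=60, move]
]
FD 9.9: (3.467,-7.276) -> (8.417,1.298) [heading=60, move]
RT 180: heading 60 -> 240
PD: pen down
RT 90: heading 240 -> 150
FD 11.3: (8.417,1.298) -> (-1.369,6.948) [heading=150, draw]
Final: pos=(-1.369,6.948), heading=150, 1 segment(s) drawn
Segments drawn: 1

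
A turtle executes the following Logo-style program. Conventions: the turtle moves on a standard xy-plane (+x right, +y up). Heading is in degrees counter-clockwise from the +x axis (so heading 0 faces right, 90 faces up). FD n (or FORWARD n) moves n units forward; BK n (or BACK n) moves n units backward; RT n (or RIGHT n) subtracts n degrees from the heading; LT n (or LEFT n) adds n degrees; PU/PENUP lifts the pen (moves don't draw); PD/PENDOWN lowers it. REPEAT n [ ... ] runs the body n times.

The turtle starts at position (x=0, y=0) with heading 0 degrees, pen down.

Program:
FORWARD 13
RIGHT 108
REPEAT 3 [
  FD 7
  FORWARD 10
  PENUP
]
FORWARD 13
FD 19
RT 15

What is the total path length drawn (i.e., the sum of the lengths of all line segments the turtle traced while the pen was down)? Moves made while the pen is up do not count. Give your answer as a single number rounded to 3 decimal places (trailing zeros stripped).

Answer: 30

Derivation:
Executing turtle program step by step:
Start: pos=(0,0), heading=0, pen down
FD 13: (0,0) -> (13,0) [heading=0, draw]
RT 108: heading 0 -> 252
REPEAT 3 [
  -- iteration 1/3 --
  FD 7: (13,0) -> (10.837,-6.657) [heading=252, draw]
  FD 10: (10.837,-6.657) -> (7.747,-16.168) [heading=252, draw]
  PU: pen up
  -- iteration 2/3 --
  FD 7: (7.747,-16.168) -> (5.584,-22.825) [heading=252, move]
  FD 10: (5.584,-22.825) -> (2.493,-32.336) [heading=252, move]
  PU: pen up
  -- iteration 3/3 --
  FD 7: (2.493,-32.336) -> (0.33,-38.993) [heading=252, move]
  FD 10: (0.33,-38.993) -> (-2.76,-48.504) [heading=252, move]
  PU: pen up
]
FD 13: (-2.76,-48.504) -> (-6.777,-60.868) [heading=252, move]
FD 19: (-6.777,-60.868) -> (-12.648,-78.938) [heading=252, move]
RT 15: heading 252 -> 237
Final: pos=(-12.648,-78.938), heading=237, 3 segment(s) drawn

Segment lengths:
  seg 1: (0,0) -> (13,0), length = 13
  seg 2: (13,0) -> (10.837,-6.657), length = 7
  seg 3: (10.837,-6.657) -> (7.747,-16.168), length = 10
Total = 30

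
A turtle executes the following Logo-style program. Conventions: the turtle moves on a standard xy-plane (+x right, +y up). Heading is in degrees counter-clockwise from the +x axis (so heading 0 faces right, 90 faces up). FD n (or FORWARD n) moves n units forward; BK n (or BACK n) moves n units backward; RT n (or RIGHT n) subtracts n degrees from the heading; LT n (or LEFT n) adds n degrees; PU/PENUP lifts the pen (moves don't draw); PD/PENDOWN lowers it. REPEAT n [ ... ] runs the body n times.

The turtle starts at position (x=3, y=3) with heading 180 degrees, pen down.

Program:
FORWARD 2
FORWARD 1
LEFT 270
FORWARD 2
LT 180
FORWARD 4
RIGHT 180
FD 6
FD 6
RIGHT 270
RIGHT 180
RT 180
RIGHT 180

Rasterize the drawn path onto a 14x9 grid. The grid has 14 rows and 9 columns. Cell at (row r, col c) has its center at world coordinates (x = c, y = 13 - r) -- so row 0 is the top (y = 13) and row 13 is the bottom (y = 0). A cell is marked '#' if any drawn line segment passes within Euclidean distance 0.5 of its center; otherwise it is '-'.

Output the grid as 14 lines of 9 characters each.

Answer: #--------
#--------
#--------
#--------
#--------
#--------
#--------
#--------
#--------
#--------
####-----
#--------
#--------
---------

Derivation:
Segment 0: (3,3) -> (1,3)
Segment 1: (1,3) -> (0,3)
Segment 2: (0,3) -> (0,5)
Segment 3: (0,5) -> (-0,1)
Segment 4: (-0,1) -> (0,7)
Segment 5: (0,7) -> (0,13)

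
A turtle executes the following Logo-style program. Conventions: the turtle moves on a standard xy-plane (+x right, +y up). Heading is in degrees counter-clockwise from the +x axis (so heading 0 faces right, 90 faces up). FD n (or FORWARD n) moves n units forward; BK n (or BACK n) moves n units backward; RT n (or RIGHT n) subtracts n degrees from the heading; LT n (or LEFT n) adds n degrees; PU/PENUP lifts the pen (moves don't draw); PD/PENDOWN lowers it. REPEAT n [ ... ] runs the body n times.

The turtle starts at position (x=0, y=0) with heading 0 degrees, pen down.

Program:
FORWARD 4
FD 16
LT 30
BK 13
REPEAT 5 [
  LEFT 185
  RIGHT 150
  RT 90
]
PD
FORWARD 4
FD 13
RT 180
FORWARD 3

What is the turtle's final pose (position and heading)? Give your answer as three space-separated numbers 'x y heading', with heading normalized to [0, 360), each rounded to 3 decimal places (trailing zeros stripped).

Answer: 2.825 6.188 295

Derivation:
Executing turtle program step by step:
Start: pos=(0,0), heading=0, pen down
FD 4: (0,0) -> (4,0) [heading=0, draw]
FD 16: (4,0) -> (20,0) [heading=0, draw]
LT 30: heading 0 -> 30
BK 13: (20,0) -> (8.742,-6.5) [heading=30, draw]
REPEAT 5 [
  -- iteration 1/5 --
  LT 185: heading 30 -> 215
  RT 150: heading 215 -> 65
  RT 90: heading 65 -> 335
  -- iteration 2/5 --
  LT 185: heading 335 -> 160
  RT 150: heading 160 -> 10
  RT 90: heading 10 -> 280
  -- iteration 3/5 --
  LT 185: heading 280 -> 105
  RT 150: heading 105 -> 315
  RT 90: heading 315 -> 225
  -- iteration 4/5 --
  LT 185: heading 225 -> 50
  RT 150: heading 50 -> 260
  RT 90: heading 260 -> 170
  -- iteration 5/5 --
  LT 185: heading 170 -> 355
  RT 150: heading 355 -> 205
  RT 90: heading 205 -> 115
]
PD: pen down
FD 4: (8.742,-6.5) -> (7.051,-2.875) [heading=115, draw]
FD 13: (7.051,-2.875) -> (1.557,8.907) [heading=115, draw]
RT 180: heading 115 -> 295
FD 3: (1.557,8.907) -> (2.825,6.188) [heading=295, draw]
Final: pos=(2.825,6.188), heading=295, 6 segment(s) drawn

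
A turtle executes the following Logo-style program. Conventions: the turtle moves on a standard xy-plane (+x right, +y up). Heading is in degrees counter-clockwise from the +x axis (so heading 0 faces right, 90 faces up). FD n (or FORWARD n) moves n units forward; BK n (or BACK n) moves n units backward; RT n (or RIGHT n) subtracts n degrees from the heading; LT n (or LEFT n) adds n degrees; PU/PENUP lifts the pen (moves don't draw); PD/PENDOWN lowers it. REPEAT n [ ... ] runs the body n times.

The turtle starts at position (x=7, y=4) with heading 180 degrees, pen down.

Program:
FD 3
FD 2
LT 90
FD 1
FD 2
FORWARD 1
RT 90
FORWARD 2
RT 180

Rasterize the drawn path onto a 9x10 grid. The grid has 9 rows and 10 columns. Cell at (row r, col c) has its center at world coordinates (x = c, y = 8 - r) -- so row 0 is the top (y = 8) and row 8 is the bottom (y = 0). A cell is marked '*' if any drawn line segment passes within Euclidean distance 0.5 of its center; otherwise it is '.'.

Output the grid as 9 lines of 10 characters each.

Segment 0: (7,4) -> (4,4)
Segment 1: (4,4) -> (2,4)
Segment 2: (2,4) -> (2,3)
Segment 3: (2,3) -> (2,1)
Segment 4: (2,1) -> (2,0)
Segment 5: (2,0) -> (-0,0)

Answer: ..........
..........
..........
..........
..******..
..*.......
..*.......
..*.......
***.......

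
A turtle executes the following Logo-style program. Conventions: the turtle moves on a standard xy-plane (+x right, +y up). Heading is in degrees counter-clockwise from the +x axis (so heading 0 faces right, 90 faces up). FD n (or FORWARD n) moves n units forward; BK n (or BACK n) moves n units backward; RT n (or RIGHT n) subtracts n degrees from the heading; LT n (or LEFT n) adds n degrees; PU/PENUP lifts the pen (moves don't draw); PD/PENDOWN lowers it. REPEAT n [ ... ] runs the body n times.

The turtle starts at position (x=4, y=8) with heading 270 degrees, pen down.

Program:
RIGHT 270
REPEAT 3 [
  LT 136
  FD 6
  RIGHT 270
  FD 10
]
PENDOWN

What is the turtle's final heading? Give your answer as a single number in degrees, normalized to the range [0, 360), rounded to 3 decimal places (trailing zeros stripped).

Executing turtle program step by step:
Start: pos=(4,8), heading=270, pen down
RT 270: heading 270 -> 0
REPEAT 3 [
  -- iteration 1/3 --
  LT 136: heading 0 -> 136
  FD 6: (4,8) -> (-0.316,12.168) [heading=136, draw]
  RT 270: heading 136 -> 226
  FD 10: (-0.316,12.168) -> (-7.263,4.975) [heading=226, draw]
  -- iteration 2/3 --
  LT 136: heading 226 -> 2
  FD 6: (-7.263,4.975) -> (-1.266,5.184) [heading=2, draw]
  RT 270: heading 2 -> 92
  FD 10: (-1.266,5.184) -> (-1.615,15.178) [heading=92, draw]
  -- iteration 3/3 --
  LT 136: heading 92 -> 228
  FD 6: (-1.615,15.178) -> (-5.63,10.719) [heading=228, draw]
  RT 270: heading 228 -> 318
  FD 10: (-5.63,10.719) -> (1.801,4.028) [heading=318, draw]
]
PD: pen down
Final: pos=(1.801,4.028), heading=318, 6 segment(s) drawn

Answer: 318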